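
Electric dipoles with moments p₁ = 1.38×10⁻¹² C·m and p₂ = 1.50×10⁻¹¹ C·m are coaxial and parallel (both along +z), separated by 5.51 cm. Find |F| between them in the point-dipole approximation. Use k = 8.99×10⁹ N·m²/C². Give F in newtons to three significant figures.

F ≈ 1.21×10⁻⁷ N

On-axis field of dipole 1 at distance r: E = 2kp₁/r³. Force on dipole 2 is F = p₂·dE/dr (gradient along axis).
dE/dr = −6kp₁/r⁴, so |F| = 6kp₁p₂/r⁴ (attractive for aligned moments).
F = 6(8.99×10⁹)(1.38×10⁻¹²)(1.50×10⁻¹¹)/(0.0551)⁴ = 1.211×10⁻⁷ N.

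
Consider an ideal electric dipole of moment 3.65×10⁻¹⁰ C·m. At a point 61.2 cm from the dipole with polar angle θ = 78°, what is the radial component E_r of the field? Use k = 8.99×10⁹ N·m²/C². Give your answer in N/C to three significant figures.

For a dipole, E_r = (2kp cosθ)/r³.
kp/r³ = (8.99×10⁹)(3.65×10⁻¹⁰)/(0.612)³ = 14.32 N/C.
E_r = 2·14.32·cos78° = 5.953 N/C.

E_r ≈ 5.95 N/C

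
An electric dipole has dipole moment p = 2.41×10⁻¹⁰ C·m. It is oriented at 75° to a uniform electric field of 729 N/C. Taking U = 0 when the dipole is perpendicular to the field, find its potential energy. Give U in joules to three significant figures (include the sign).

U ≈ -4.55×10⁻⁸ J

U = −p·E = −pE cosθ.
U = −(2.41×10⁻¹⁰)(729)·cos75° = -4.547×10⁻⁸ J.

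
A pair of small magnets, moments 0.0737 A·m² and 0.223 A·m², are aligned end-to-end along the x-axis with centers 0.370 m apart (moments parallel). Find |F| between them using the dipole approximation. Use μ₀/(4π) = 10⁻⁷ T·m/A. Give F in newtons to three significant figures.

F ≈ 5.26×10⁻⁷ N

On-axis B of dipole 1: B = (μ₀/4π)·2m₁/r³. Force on dipole 2: F = m₂·dB/dr.
dB/dr = −(μ₀/4π)·6m₁/r⁴, so |F| = (μ₀/4π)·6m₁m₂/r⁴.
F = 6(10⁻⁷)(0.0737)(0.223)/(0.370)⁴ = 5.262×10⁻⁷ N.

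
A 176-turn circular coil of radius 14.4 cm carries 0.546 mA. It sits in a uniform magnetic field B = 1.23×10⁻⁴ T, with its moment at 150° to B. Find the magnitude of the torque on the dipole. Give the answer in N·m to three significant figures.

τ ≈ 3.85×10⁻⁷ N·m

m = NIA = NIπa² = 176·(5.46×10⁻⁴)·π·(0.144)² = 0.00626 A·m².
Torque on a magnetic dipole: τ = mB sinθ.
τ = (0.00626)(1.23×10⁻⁴)·sin150° = 3.850×10⁻⁷ N·m.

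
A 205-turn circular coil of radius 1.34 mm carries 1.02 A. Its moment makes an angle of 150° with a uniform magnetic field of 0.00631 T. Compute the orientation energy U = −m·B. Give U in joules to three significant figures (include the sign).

U ≈ 6.45×10⁻⁶ J

m = NIA = NIπa² = 205·(1.02)·π·(0.00134)² = 0.00118 A·m².
U = −m·B = −mB cosθ.
U = −(0.00118)(0.00631)·cos150° = 6.448×10⁻⁶ J.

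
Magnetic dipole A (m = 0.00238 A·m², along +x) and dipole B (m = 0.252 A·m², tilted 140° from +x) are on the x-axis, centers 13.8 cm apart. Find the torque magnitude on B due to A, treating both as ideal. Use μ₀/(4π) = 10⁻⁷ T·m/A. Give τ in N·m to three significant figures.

Dipole B is on the axis of dipole A, so B₁ there is axial: B₁ = (μ₀/4π)·2m₁/r³ along +x.
B₁ = 2(10⁻⁷)(0.00238)/(0.138)³ = 1.811×10⁻⁷ T.
τ = m₂ B₁ sinθ.
τ = (0.252)(1.811×10⁻⁷)·sin140° = 2.934×10⁻⁸ N·m.

τ ≈ 2.93×10⁻⁸ N·m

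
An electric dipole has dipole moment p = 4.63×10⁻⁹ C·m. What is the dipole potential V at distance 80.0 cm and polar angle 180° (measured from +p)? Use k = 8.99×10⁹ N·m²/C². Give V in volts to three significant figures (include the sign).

V ≈ -65.0 V

The dipole potential is V = kp cosθ / r².
V = (8.99×10⁹)(4.63×10⁻⁹)·cos180° / (0.800)² = -65.04 V.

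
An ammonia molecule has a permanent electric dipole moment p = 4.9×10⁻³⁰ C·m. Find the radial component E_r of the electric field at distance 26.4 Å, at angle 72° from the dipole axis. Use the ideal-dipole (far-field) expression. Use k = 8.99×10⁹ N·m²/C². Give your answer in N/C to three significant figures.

E_r ≈ 1.48×10⁶ N/C

For a dipole, E_r = (2kp cosθ)/r³.
kp/r³ = (8.99×10⁹)(4.90×10⁻³⁰)/(2.64×10⁻⁹)³ = 2.394×10⁶ N/C.
E_r = 2·2.394×10⁶·cos72° = 1.480×10⁶ N/C.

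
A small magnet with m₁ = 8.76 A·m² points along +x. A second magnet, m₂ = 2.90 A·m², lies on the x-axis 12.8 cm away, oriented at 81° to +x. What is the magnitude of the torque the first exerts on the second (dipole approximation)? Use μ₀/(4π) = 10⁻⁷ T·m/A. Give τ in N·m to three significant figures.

τ ≈ 0.00239 N·m

Dipole B is on the axis of dipole A, so B₁ there is axial: B₁ = (μ₀/4π)·2m₁/r³ along +x.
B₁ = 2(10⁻⁷)(8.76)/(0.128)³ = 8.354×10⁻⁴ T.
τ = m₂ B₁ sinθ.
τ = (2.90)(8.354×10⁻⁴)·sin81° = 0.002393 N·m.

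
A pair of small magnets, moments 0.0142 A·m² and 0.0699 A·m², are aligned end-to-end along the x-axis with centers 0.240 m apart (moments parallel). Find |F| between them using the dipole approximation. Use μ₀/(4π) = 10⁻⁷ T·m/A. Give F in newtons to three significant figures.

F ≈ 1.80×10⁻⁷ N

On-axis B of dipole 1: B = (μ₀/4π)·2m₁/r³. Force on dipole 2: F = m₂·dB/dr.
dB/dr = −(μ₀/4π)·6m₁/r⁴, so |F| = (μ₀/4π)·6m₁m₂/r⁴.
F = 6(10⁻⁷)(0.0142)(0.0699)/(0.240)⁴ = 1.795×10⁻⁷ N.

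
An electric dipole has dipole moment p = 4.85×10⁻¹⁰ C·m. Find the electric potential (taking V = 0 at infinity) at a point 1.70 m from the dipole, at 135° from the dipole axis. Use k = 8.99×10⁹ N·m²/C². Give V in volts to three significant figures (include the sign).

V ≈ -1.07 V

The dipole potential is V = kp cosθ / r².
V = (8.99×10⁹)(4.85×10⁻¹⁰)·cos135° / (1.70)² = -1.067 V.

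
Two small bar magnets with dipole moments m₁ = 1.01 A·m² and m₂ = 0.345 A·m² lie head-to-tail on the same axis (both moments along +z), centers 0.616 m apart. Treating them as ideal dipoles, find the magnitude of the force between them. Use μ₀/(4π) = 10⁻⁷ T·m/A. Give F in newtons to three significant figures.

F ≈ 1.45×10⁻⁶ N

On-axis B of dipole 1: B = (μ₀/4π)·2m₁/r³. Force on dipole 2: F = m₂·dB/dr.
dB/dr = −(μ₀/4π)·6m₁/r⁴, so |F| = (μ₀/4π)·6m₁m₂/r⁴.
F = 6(10⁻⁷)(1.01)(0.345)/(0.616)⁴ = 1.452×10⁻⁶ N.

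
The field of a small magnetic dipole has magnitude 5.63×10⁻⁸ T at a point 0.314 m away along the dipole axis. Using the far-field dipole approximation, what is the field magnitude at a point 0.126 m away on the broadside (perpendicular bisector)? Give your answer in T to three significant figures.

Dipole fields scale as 1/r³ in the far field.
The axial field is twice the equatorial field at the same r, so the geometry factor is 1/2.
B₂ = B₁ · (1/2) · (r₁/r₂)³ = 5.63×10⁻⁸ · 0.5 · (0.314/0.126)³.
(r₁/r₂)³ = (2.492)³ = 15.48.
B₂ ≈ 4.357×10⁻⁷ T.

B ≈ 4.36×10⁻⁷ T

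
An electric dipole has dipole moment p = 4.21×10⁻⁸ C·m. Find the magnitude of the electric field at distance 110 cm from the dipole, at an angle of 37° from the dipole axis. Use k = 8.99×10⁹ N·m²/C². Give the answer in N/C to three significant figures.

At angle θ the dipole field magnitude is E = (kp/r³)·√(1 + 3cos²θ).
kp/r³ = (8.99×10⁹)(4.21×10⁻⁸) / (1.10)³ = 284.4 N/C.
√(1 + 3cos²37°) = √(1 + 3·0.6378) = √2.9135 ≈ 1.7069.
E ≈ 284.4 × 1.707 = 485.4 N/C.

E ≈ 485 N/C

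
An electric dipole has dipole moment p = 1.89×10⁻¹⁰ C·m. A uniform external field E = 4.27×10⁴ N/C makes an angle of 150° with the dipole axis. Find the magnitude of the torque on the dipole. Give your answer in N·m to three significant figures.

Torque on an electric dipole: τ = pE sinθ.
τ = (1.89×10⁻¹⁰)(4.27×10⁴)·sin150° = 4.035×10⁻⁶ N·m.

τ ≈ 4.04×10⁻⁶ N·m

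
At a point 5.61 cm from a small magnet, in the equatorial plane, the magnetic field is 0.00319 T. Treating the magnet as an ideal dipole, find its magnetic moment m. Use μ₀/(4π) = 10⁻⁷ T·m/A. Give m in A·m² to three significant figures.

In the equatorial plane B = (μ₀/4π)·m/r³, so m = Br³·4π/(μ₀).
m = (0.00319)·(0.0561)³ / (10⁻⁷) = 5.632 A·m².

m ≈ 5.63 A·m²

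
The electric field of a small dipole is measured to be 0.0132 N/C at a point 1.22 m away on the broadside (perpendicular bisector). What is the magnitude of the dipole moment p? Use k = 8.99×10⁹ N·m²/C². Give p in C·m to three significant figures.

In the equatorial plane E = kp/r³, so p = Er³/(k).
p = (0.0132)·(1.22)³ / (8.99×10⁹) = 2.666×10⁻¹² C·m.

p ≈ 2.67×10⁻¹² C·m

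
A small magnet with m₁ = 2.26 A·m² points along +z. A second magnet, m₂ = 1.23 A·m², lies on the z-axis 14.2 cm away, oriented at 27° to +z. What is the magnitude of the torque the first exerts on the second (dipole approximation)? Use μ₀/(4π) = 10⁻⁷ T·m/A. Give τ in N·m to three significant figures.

Dipole B is on the axis of dipole A, so B₁ there is axial: B₁ = (μ₀/4π)·2m₁/r³ along +z.
B₁ = 2(10⁻⁷)(2.26)/(0.142)³ = 1.579×10⁻⁴ T.
τ = m₂ B₁ sinθ.
τ = (1.23)(1.579×10⁻⁴)·sin27° = 8.815×10⁻⁵ N·m.

τ ≈ 8.82×10⁻⁵ N·m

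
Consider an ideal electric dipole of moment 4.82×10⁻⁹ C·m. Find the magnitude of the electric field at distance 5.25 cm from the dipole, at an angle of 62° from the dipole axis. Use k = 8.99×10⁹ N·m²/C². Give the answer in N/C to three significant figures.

At angle θ the dipole field magnitude is E = (kp/r³)·√(1 + 3cos²θ).
kp/r³ = (8.99×10⁹)(4.82×10⁻⁹) / (0.0525)³ = 2.995×10⁵ N/C.
√(1 + 3cos²62°) = √(1 + 3·0.2204) = √1.6612 ≈ 1.2889.
E ≈ 2.995×10⁵ × 1.289 = 3.860×10⁵ N/C.

E ≈ 3.86×10⁵ N/C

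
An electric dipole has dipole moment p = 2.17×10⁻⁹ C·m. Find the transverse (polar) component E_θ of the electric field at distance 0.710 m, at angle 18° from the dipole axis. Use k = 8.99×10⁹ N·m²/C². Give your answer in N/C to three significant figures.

E_θ ≈ 16.8 N/C

For a dipole, E_θ = (kp sinθ)/r³.
kp/r³ = (8.99×10⁹)(2.17×10⁻⁹)/(0.710)³ = 54.51 N/C.
E_θ = 54.51·sin18° = 16.84 N/C.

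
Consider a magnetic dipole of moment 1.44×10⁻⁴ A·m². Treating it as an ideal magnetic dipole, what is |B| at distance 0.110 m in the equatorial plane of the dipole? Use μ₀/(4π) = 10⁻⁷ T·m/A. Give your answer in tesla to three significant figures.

In the equatorial plane B = (μ₀/4π)·m/r³ (half the axial value).
B = (10⁻⁷)·(1.44×10⁻⁴) / (0.110)³ = 1.082×10⁻⁸ T.

B ≈ 1.08×10⁻⁸ T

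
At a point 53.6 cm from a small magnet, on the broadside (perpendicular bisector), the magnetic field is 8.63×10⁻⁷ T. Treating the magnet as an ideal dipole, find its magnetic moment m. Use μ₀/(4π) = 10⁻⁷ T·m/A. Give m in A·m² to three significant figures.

In the equatorial plane B = (μ₀/4π)·m/r³, so m = Br³·4π/(μ₀).
m = (8.63×10⁻⁷)·(0.536)³ / (10⁻⁷) = 1.329 A·m².

m ≈ 1.33 A·m²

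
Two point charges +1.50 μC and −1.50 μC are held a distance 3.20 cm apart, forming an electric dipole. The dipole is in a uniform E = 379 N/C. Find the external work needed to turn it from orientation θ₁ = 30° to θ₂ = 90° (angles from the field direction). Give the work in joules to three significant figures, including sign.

Dipole moment p = qd = (1.50×10⁻⁶ C)(0.0320 m) = 4.80×10⁻⁸ C·m.
W_ext = ΔU = U(θ₂) − U(θ₁) = −pE cosθ₂ − (−pE cosθ₁) = pE(cosθ₁ − cosθ₂).
W = (4.80×10⁻⁸)(379)·(cos30° − cos90°) = (1.819×10⁻⁵)·(+0.8660) = 1.575×10⁻⁵ J.

W ≈ 1.58×10⁻⁵ J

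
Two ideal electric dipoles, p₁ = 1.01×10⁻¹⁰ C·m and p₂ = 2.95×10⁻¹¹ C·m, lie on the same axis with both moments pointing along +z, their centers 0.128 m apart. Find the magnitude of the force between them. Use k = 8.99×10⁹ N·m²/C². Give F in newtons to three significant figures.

On-axis field of dipole 1 at distance r: E = 2kp₁/r³. Force on dipole 2 is F = p₂·dE/dr (gradient along axis).
dE/dr = −6kp₁/r⁴, so |F| = 6kp₁p₂/r⁴ (attractive for aligned moments).
F = 6(8.99×10⁹)(1.01×10⁻¹⁰)(2.95×10⁻¹¹)/(0.128)⁴ = 5.987×10⁻⁷ N.

F ≈ 5.99×10⁻⁷ N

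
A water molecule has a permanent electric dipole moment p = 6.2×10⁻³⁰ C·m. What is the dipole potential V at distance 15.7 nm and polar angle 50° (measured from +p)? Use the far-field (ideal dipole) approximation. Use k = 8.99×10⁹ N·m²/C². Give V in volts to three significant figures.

The dipole potential is V = kp cosθ / r².
V = (8.99×10⁹)(6.20×10⁻³⁰)·cos50° / (1.57×10⁻⁸)² = 1.454×10⁻⁴ V.

V ≈ 1.45×10⁻⁴ V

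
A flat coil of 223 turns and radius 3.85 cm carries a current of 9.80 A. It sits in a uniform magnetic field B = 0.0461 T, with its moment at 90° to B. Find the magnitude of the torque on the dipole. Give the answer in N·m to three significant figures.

m = NIA = NIπa² = 223·(9.80)·π·(0.0385)² = 10.18 A·m².
Torque on a magnetic dipole: τ = mB sinθ.
τ = (10.18)(0.0461)·sin90° = 0.4693 N·m.

τ ≈ 0.469 N·m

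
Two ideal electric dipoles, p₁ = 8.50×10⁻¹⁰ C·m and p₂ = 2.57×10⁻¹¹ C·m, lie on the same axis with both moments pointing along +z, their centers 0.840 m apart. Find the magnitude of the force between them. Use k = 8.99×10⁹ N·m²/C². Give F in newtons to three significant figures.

F ≈ 2.37×10⁻⁹ N

On-axis field of dipole 1 at distance r: E = 2kp₁/r³. Force on dipole 2 is F = p₂·dE/dr (gradient along axis).
dE/dr = −6kp₁/r⁴, so |F| = 6kp₁p₂/r⁴ (attractive for aligned moments).
F = 6(8.99×10⁹)(8.50×10⁻¹⁰)(2.57×10⁻¹¹)/(0.840)⁴ = 2.367×10⁻⁹ N.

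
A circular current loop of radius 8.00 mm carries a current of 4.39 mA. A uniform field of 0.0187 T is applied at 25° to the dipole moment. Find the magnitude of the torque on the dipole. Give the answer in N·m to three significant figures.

Magnetic moment m = IA = Iπa² = (0.00439)·π·(0.00800)² = 8.827×10⁻⁷ A·m².
Torque on a magnetic dipole: τ = mB sinθ.
τ = (8.827×10⁻⁷)(0.0187)·sin25° = 6.976×10⁻⁹ N·m.

τ ≈ 6.98×10⁻⁹ N·m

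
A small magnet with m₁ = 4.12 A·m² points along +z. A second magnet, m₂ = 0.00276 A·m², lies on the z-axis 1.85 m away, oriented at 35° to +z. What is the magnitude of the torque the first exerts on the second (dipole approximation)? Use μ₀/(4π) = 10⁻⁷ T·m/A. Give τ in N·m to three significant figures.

Dipole B is on the axis of dipole A, so B₁ there is axial: B₁ = (μ₀/4π)·2m₁/r³ along +z.
B₁ = 2(10⁻⁷)(4.12)/(1.85)³ = 1.301×10⁻⁷ T.
τ = m₂ B₁ sinθ.
τ = (0.00276)(1.301×10⁻⁷)·sin35° = 2.060×10⁻¹⁰ N·m.

τ ≈ 2.06×10⁻¹⁰ N·m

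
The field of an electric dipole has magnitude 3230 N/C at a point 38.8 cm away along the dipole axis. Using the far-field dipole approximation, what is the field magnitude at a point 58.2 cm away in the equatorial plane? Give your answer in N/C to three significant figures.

Dipole fields scale as 1/r³ in the far field.
The axial field is twice the equatorial field at the same r, so the geometry factor is 1/2.
E₂ = E₁ · (1/2) · (r₁/r₂)³ = 3230 · 0.5 · (38.8/58.2)³.
(r₁/r₂)³ = (0.6667)³ = 0.2963.
E₂ ≈ 478.5 N/C.

E ≈ 479 N/C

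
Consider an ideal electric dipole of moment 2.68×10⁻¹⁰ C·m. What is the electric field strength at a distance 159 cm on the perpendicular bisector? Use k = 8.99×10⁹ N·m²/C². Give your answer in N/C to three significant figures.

E ≈ 0.599 N/C

On the perpendicular bisector E = kp/r³ (half the axial value at the same distance).
E = (8.99×10⁹)(2.68×10⁻¹⁰) / (1.59)³ = 0.5994 N/C.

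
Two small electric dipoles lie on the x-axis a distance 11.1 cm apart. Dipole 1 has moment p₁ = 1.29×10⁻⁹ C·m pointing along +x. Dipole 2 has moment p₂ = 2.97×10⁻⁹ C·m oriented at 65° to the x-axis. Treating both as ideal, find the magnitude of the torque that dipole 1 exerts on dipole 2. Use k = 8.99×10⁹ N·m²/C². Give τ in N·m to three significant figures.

The second dipole sits on the axis of the first, so the field there is axial: E₁ = 2kp₁/r³ along +x.
E₁ = 2(8.99×10⁹)(1.29×10⁻⁹)/(0.111)³ = 1.696×10⁴ N/C.
Torque on the second dipole: τ = p₂ E₁ sinθ.
τ = (2.97×10⁻⁹)(1.696×10⁴)·sin65° = 4.565×10⁻⁵ N·m.

τ ≈ 4.57×10⁻⁵ N·m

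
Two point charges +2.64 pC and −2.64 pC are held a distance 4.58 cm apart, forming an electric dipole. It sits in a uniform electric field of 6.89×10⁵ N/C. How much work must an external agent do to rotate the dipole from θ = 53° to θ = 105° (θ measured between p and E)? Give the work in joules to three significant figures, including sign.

Dipole moment p = qd = (2.64×10⁻¹² C)(0.0458 m) = 1.209×10⁻¹³ C·m.
W_ext = ΔU = U(θ₂) − U(θ₁) = −pE cosθ₂ − (−pE cosθ₁) = pE(cosθ₁ − cosθ₂).
W = (1.209×10⁻¹³)(6.89×10⁵)·(cos53° − cos105°) = (8.330×10⁻⁸)·(+0.8606) = 7.169×10⁻⁸ J.

W ≈ 7.17×10⁻⁸ J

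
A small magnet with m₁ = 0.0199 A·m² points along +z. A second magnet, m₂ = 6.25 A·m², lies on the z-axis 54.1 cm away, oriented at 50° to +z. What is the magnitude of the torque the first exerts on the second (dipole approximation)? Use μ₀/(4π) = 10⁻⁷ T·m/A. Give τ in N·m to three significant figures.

Dipole B is on the axis of dipole A, so B₁ there is axial: B₁ = (μ₀/4π)·2m₁/r³ along +z.
B₁ = 2(10⁻⁷)(0.0199)/(0.541)³ = 2.514×10⁻⁸ T.
τ = m₂ B₁ sinθ.
τ = (6.25)(2.514×10⁻⁸)·sin50° = 1.203×10⁻⁷ N·m.

τ ≈ 1.20×10⁻⁷ N·m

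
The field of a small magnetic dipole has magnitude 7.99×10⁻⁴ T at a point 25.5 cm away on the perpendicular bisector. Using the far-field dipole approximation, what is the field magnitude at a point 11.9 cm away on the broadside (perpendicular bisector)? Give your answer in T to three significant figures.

B ≈ 0.00786 T

Dipole fields scale as 1/r³ in the far field; the geometry is the same at both points.
B₂ = B₁ · (r₁/r₂)³ = 7.99×10⁻⁴ · (25.5/11.9)³.
(r₁/r₂)³ = (2.143)³ = 9.84.
B₂ ≈ 0.007862 T.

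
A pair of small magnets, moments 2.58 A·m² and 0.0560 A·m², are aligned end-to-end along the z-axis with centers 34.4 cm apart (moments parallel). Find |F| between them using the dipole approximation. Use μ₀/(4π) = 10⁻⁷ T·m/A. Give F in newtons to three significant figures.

F ≈ 6.19×10⁻⁶ N

On-axis B of dipole 1: B = (μ₀/4π)·2m₁/r³. Force on dipole 2: F = m₂·dB/dr.
dB/dr = −(μ₀/4π)·6m₁/r⁴, so |F| = (μ₀/4π)·6m₁m₂/r⁴.
F = 6(10⁻⁷)(2.58)(0.0560)/(0.344)⁴ = 6.190×10⁻⁶ N.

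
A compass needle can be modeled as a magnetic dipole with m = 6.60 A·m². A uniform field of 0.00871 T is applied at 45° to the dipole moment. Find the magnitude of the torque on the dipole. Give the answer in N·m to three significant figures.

Torque on a magnetic dipole: τ = mB sinθ.
τ = (6.60)(0.00871)·sin45° = 0.04065 N·m.

τ ≈ 0.0406 N·m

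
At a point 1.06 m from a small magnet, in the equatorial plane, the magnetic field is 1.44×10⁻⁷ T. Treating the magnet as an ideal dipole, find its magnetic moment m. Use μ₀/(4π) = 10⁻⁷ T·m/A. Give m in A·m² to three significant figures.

In the equatorial plane B = (μ₀/4π)·m/r³, so m = Br³·4π/(μ₀).
m = (1.44×10⁻⁷)·(1.06)³ / (10⁻⁷) = 1.715 A·m².

m ≈ 1.72 A·m²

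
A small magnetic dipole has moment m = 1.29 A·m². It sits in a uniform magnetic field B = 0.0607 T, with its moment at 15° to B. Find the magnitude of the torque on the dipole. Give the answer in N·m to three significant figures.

τ ≈ 0.0203 N·m

Torque on a magnetic dipole: τ = mB sinθ.
τ = (1.29)(0.0607)·sin15° = 0.02027 N·m.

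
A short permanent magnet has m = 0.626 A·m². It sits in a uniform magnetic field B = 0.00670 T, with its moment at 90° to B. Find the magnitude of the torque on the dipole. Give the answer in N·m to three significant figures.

Torque on a magnetic dipole: τ = mB sinθ.
τ = (0.626)(0.00670)·sin90° = 0.004194 N·m.

τ ≈ 0.00419 N·m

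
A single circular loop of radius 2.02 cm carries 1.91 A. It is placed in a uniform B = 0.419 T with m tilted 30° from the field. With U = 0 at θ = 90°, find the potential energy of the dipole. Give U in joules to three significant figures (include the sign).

U ≈ -8.88×10⁻⁴ J

Magnetic moment m = IA = Iπa² = (1.91)·π·(0.0202)² = 0.002448 A·m².
U = −m·B = −mB cosθ.
U = −(0.002448)(0.419)·cos30° = -8.883×10⁻⁴ J.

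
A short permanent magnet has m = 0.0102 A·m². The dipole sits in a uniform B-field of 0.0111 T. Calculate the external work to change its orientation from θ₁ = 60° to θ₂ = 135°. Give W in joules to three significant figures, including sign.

W_ext = ΔU = −mB cosθ₂ + mB cosθ₁ = mB(cosθ₁ − cosθ₂).
W = (0.0102)(0.0111)·(cos60° − cos135°) = (1.132×10⁻⁴)·(+1.2071) = 1.367×10⁻⁴ J.

W ≈ 1.37×10⁻⁴ J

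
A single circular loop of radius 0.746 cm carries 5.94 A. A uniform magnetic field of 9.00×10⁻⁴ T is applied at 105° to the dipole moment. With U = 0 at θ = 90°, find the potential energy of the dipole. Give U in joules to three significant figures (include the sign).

U ≈ 2.42×10⁻⁷ J

Magnetic moment m = IA = Iπa² = (5.94)·π·(0.00746)² = 0.001039 A·m².
U = −m·B = −mB cosθ.
U = −(0.001039)(9.00×10⁻⁴)·cos105° = 2.420×10⁻⁷ J.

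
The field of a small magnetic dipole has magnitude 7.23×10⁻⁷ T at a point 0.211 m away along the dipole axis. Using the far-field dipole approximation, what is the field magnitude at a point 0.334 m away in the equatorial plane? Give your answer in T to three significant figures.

Dipole fields scale as 1/r³ in the far field.
The axial field is twice the equatorial field at the same r, so the geometry factor is 1/2.
B₂ = B₁ · (1/2) · (r₁/r₂)³ = 7.23×10⁻⁷ · 0.5 · (0.211/0.334)³.
(r₁/r₂)³ = (0.6317)³ = 0.2521.
B₂ ≈ 9.114×10⁻⁸ T.

B ≈ 9.11×10⁻⁸ T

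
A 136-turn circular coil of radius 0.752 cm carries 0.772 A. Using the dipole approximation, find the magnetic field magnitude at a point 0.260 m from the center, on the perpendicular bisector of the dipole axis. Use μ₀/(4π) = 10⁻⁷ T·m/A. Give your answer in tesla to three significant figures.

B ≈ 1.06×10⁻⁷ T

m = NIA = NIπa² = 136·(0.772)·π·(0.00752)² = 0.01865 A·m².
In the equatorial plane B = (μ₀/4π)·m/r³ (half the axial value).
B = (10⁻⁷)·(0.01865) / (0.260)³ = 1.061×10⁻⁷ T.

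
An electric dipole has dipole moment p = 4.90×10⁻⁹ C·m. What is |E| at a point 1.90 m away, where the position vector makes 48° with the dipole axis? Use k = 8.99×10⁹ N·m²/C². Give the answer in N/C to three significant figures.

E ≈ 9.83 N/C

At angle θ the dipole field magnitude is E = (kp/r³)·√(1 + 3cos²θ).
kp/r³ = (8.99×10⁹)(4.90×10⁻⁹) / (1.90)³ = 6.422 N/C.
√(1 + 3cos²48°) = √(1 + 3·0.4477) = √2.3432 ≈ 1.5308.
E ≈ 6.422 × 1.531 = 9.831 N/C.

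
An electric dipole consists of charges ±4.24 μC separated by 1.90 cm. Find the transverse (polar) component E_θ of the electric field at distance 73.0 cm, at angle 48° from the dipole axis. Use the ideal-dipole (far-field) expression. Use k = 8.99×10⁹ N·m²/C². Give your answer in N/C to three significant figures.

E_θ ≈ 1380 N/C

Dipole moment p = qd = (4.24×10⁻⁶ C)(0.0190 m) = 8.056×10⁻⁸ C·m.
For a dipole, E_θ = (kp sinθ)/r³.
kp/r³ = (8.99×10⁹)(8.056×10⁻⁸)/(0.730)³ = 1862 N/C.
E_θ = 1862·sin48° = 1384 N/C.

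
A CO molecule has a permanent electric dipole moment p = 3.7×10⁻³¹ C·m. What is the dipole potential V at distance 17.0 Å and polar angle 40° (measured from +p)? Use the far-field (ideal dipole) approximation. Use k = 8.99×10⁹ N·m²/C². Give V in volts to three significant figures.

The dipole potential is V = kp cosθ / r².
V = (8.99×10⁹)(3.70×10⁻³¹)·cos40° / (1.70×10⁻⁹)² = 8.817×10⁻⁴ V.

V ≈ 8.82×10⁻⁴ V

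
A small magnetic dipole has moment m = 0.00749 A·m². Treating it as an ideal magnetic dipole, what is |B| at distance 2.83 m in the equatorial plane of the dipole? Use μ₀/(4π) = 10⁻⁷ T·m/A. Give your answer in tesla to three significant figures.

In the equatorial plane B = (μ₀/4π)·m/r³ (half the axial value).
B = (10⁻⁷)·(0.00749) / (2.83)³ = 3.305×10⁻¹¹ T.

B ≈ 3.30×10⁻¹¹ T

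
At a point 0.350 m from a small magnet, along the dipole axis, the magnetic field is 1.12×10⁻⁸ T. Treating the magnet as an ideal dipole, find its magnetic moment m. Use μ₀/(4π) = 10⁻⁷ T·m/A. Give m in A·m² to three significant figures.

On axis B = (μ₀/4π)·2m/r³, so m = Br³·4π/(μ₀·2).
m = (1.12×10⁻⁸)·(0.350)³ / (2·10⁻⁷) = 0.002401 A·m².

m ≈ 0.00240 A·m²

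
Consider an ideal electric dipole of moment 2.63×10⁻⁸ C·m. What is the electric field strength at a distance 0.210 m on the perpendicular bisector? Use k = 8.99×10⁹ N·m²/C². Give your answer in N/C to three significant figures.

In the equatorial plane E = kp/r³.
E = (8.99×10⁹)(2.63×10⁻⁸) / (0.210)³ = 2.553×10⁴ N/C.

E ≈ 2.55×10⁴ N/C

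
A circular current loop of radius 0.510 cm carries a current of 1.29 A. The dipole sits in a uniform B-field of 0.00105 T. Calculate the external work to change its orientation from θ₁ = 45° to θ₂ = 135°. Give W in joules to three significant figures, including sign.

Magnetic moment m = IA = Iπa² = (1.29)·π·(0.00510)² = 1.054×10⁻⁴ A·m².
W_ext = ΔU = −mB cosθ₂ + mB cosθ₁ = mB(cosθ₁ − cosθ₂).
W = (1.054×10⁻⁴)(0.00105)·(cos45° − cos135°) = (1.107×10⁻⁷)·(+1.4142) = 1.565×10⁻⁷ J.

W ≈ 1.57×10⁻⁷ J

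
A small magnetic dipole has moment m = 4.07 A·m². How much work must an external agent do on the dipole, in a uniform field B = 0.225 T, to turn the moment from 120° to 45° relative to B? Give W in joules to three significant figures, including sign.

W_ext = ΔU = −mB cosθ₂ + mB cosθ₁ = mB(cosθ₁ − cosθ₂).
W = (4.07)(0.225)·(cos120° − cos45°) = (0.9158)·(-1.2071) = -1.105 J.

W ≈ -1.11 J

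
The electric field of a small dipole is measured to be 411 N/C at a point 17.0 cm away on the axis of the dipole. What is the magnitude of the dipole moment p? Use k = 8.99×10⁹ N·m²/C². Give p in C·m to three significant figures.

p ≈ 1.12×10⁻¹⁰ C·m

On axis E = 2kp/r³, so p = Er³/(2k).
p = (411)·(0.170)³ / (2·8.99×10⁹) = 1.123×10⁻¹⁰ C·m.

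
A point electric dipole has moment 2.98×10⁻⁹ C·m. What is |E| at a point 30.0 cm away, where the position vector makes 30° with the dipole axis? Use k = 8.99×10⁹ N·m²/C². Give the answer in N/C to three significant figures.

E ≈ 1790 N/C

At angle θ the dipole field magnitude is E = (kp/r³)·√(1 + 3cos²θ).
kp/r³ = (8.99×10⁹)(2.98×10⁻⁹) / (0.300)³ = 992.2 N/C.
√(1 + 3cos²30°) = √(1 + 3·0.7500) = √3.2500 ≈ 1.8028.
E ≈ 992.2 × 1.803 = 1789 N/C.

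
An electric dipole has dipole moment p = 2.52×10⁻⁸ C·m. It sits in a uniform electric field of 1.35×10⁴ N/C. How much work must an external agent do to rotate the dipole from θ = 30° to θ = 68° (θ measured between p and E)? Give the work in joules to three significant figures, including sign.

W ≈ 1.67×10⁻⁴ J

W_ext = ΔU = U(θ₂) − U(θ₁) = −pE cosθ₂ − (−pE cosθ₁) = pE(cosθ₁ − cosθ₂).
W = (2.52×10⁻⁸)(1.35×10⁴)·(cos30° − cos68°) = (3.402×10⁻⁴)·(+0.4914) = 1.672×10⁻⁴ J.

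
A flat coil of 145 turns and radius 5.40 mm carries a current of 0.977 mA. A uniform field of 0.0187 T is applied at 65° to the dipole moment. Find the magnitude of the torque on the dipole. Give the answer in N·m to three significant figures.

m = NIA = NIπa² = 145·(9.77×10⁻⁴)·π·(0.00540)² = 1.298×10⁻⁵ A·m².
Torque on a magnetic dipole: τ = mB sinθ.
τ = (1.298×10⁻⁵)(0.0187)·sin65° = 2.200×10⁻⁷ N·m.

τ ≈ 2.20×10⁻⁷ N·m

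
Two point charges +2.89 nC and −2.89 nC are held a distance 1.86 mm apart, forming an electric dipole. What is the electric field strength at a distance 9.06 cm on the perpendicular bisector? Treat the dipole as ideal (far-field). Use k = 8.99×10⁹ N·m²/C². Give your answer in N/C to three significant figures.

Dipole moment p = qd = (2.89×10⁻⁹ C)(0.00186 m) = 5.375×10⁻¹² C·m.
In the equatorial plane E = kp/r³.
E = (8.99×10⁹)(5.375×10⁻¹²) / (0.0906)³ = 64.98 N/C.

E ≈ 65.0 N/C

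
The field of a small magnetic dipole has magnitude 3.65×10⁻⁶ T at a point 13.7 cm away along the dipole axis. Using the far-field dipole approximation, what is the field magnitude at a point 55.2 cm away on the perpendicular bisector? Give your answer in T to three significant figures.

Dipole fields scale as 1/r³ in the far field.
The axial field is twice the equatorial field at the same r, so the geometry factor is 1/2.
B₂ = B₁ · (1/2) · (r₁/r₂)³ = 3.65×10⁻⁶ · 0.5 · (13.7/55.2)³.
(r₁/r₂)³ = (0.2482)³ = 0.01529.
B₂ ≈ 2.790×10⁻⁸ T.

B ≈ 2.79×10⁻⁸ T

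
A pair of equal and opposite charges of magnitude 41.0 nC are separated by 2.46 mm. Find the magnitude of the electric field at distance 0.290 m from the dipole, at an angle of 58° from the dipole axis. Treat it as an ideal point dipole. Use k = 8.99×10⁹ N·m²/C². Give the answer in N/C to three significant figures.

Dipole moment p = qd = (4.10×10⁻⁸ C)(0.00246 m) = 1.009×10⁻¹⁰ C·m.
At angle θ the dipole field magnitude is E = (kp/r³)·√(1 + 3cos²θ).
kp/r³ = (8.99×10⁹)(1.009×10⁻¹⁰) / (0.290)³ = 37.19 N/C.
√(1 + 3cos²58°) = √(1 + 3·0.2808) = √1.8424 ≈ 1.3574.
E ≈ 37.19 × 1.357 = 50.48 N/C.

E ≈ 50.5 N/C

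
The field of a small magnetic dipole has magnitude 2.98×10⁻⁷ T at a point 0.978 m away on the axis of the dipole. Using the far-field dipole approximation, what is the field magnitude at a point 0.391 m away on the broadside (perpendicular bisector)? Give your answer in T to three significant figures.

B ≈ 2.33×10⁻⁶ T

Dipole fields scale as 1/r³ in the far field.
The axial field is twice the equatorial field at the same r, so the geometry factor is 1/2.
B₂ = B₁ · (1/2) · (r₁/r₂)³ = 2.98×10⁻⁷ · 0.5 · (0.978/0.391)³.
(r₁/r₂)³ = (2.501)³ = 15.65.
B₂ ≈ 2.332×10⁻⁶ T.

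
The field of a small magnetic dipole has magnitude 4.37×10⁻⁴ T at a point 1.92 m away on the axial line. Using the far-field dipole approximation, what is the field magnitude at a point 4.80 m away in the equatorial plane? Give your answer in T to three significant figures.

Dipole fields scale as 1/r³ in the far field.
The axial field is twice the equatorial field at the same r, so the geometry factor is 1/2.
B₂ = B₁ · (1/2) · (r₁/r₂)³ = 4.37×10⁻⁴ · 0.5 · (1.92/4.80)³.
(r₁/r₂)³ = (0.4)³ = 0.064.
B₂ ≈ 1.398×10⁻⁵ T.

B ≈ 1.40×10⁻⁵ T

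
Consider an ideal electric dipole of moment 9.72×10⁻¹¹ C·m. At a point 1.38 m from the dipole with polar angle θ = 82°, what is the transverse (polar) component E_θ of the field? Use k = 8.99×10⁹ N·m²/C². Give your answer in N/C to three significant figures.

E_θ ≈ 0.329 N/C

For a dipole, E_θ = (kp sinθ)/r³.
kp/r³ = (8.99×10⁹)(9.72×10⁻¹¹)/(1.38)³ = 0.3325 N/C.
E_θ = 0.3325·sin82° = 0.3293 N/C.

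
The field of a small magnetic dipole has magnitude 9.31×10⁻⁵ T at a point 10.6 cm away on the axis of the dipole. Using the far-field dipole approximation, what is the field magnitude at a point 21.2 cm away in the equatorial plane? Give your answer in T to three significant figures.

B ≈ 5.82×10⁻⁶ T

Dipole fields scale as 1/r³ in the far field.
The axial field is twice the equatorial field at the same r, so the geometry factor is 1/2.
B₂ = B₁ · (1/2) · (r₁/r₂)³ = 9.31×10⁻⁵ · 0.5 · (10.6/21.2)³.
(r₁/r₂)³ = (0.5)³ = 0.125.
B₂ ≈ 5.819×10⁻⁶ T.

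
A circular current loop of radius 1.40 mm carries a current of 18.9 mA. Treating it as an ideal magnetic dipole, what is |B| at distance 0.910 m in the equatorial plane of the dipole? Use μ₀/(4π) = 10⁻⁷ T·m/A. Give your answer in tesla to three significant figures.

B ≈ 1.54×10⁻¹⁴ T

Magnetic moment m = IA = Iπa² = (0.0189)·π·(0.00140)² = 1.164×10⁻⁷ A·m².
In the equatorial plane B = (μ₀/4π)·m/r³ (half the axial value).
B = (10⁻⁷)·(1.164×10⁻⁷) / (0.910)³ = 1.545×10⁻¹⁴ T.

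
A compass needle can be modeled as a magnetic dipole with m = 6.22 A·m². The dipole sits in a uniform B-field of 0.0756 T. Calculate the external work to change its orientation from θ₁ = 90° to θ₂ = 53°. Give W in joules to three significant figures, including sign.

W ≈ -0.283 J

W_ext = ΔU = −mB cosθ₂ + mB cosθ₁ = mB(cosθ₁ − cosθ₂).
W = (6.22)(0.0756)·(cos90° − cos53°) = (0.4702)·(-0.6018) = -0.2830 J.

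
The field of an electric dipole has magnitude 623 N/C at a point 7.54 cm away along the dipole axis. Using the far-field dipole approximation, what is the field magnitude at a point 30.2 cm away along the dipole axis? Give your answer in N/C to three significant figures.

Dipole fields scale as 1/r³ in the far field; the geometry is the same at both points.
E₂ = E₁ · (r₁/r₂)³ = 623 · (7.54/30.2)³.
(r₁/r₂)³ = (0.2497)³ = 0.01556.
E₂ ≈ 9.696 N/C.

E ≈ 9.70 N/C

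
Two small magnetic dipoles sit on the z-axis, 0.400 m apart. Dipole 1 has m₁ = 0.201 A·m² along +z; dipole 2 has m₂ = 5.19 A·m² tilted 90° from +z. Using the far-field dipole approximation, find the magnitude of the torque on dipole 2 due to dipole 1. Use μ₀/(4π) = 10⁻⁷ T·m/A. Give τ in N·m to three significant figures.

τ ≈ 3.26×10⁻⁶ N·m

Dipole B is on the axis of dipole A, so B₁ there is axial: B₁ = (μ₀/4π)·2m₁/r³ along +z.
B₁ = 2(10⁻⁷)(0.201)/(0.400)³ = 6.281×10⁻⁷ T.
τ = m₂ B₁ sinθ.
τ = (5.19)(6.281×10⁻⁷)·sin90° = 3.260×10⁻⁶ N·m.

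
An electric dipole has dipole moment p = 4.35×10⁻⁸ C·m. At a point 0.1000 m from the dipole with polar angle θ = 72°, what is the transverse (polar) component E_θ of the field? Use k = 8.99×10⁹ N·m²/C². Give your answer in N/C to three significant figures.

E_θ ≈ 3.72×10⁵ N/C

For a dipole, E_θ = (kp sinθ)/r³.
kp/r³ = (8.99×10⁹)(4.35×10⁻⁸)/(0.100)³ = 3.911×10⁵ N/C.
E_θ = 3.911×10⁵·sin72° = 3.719×10⁵ N/C.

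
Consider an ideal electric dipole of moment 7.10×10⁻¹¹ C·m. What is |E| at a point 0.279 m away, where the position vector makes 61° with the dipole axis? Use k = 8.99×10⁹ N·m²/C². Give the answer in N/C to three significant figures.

E ≈ 38.4 N/C

At angle θ the dipole field magnitude is E = (kp/r³)·√(1 + 3cos²θ).
kp/r³ = (8.99×10⁹)(7.10×10⁻¹¹) / (0.279)³ = 29.39 N/C.
√(1 + 3cos²61°) = √(1 + 3·0.2350) = √1.7051 ≈ 1.3058.
E ≈ 29.39 × 1.306 = 38.38 N/C.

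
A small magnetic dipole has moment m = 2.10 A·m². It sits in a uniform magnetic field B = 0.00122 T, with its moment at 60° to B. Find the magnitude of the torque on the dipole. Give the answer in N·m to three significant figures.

Torque on a magnetic dipole: τ = mB sinθ.
τ = (2.10)(0.00122)·sin60° = 0.002219 N·m.

τ ≈ 0.00222 N·m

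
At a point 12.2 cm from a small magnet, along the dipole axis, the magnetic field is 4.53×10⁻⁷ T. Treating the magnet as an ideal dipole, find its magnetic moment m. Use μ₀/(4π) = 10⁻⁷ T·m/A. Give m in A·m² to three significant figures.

On axis B = (μ₀/4π)·2m/r³, so m = Br³·4π/(μ₀·2).
m = (4.53×10⁻⁷)·(0.122)³ / (2·10⁻⁷) = 0.004113 A·m².

m ≈ 0.00411 A·m²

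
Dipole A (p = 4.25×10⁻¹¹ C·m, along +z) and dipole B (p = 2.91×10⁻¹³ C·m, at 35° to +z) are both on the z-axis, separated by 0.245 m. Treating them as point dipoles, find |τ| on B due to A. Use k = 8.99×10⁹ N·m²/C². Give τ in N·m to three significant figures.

The second dipole sits on the axis of the first, so the field there is axial: E₁ = 2kp₁/r³ along +z.
E₁ = 2(8.99×10⁹)(4.25×10⁻¹¹)/(0.245)³ = 51.96 N/C.
Torque on the second dipole: τ = p₂ E₁ sinθ.
τ = (2.91×10⁻¹³)(51.96)·sin35° = 8.673×10⁻¹² N·m.

τ ≈ 8.67×10⁻¹² N·m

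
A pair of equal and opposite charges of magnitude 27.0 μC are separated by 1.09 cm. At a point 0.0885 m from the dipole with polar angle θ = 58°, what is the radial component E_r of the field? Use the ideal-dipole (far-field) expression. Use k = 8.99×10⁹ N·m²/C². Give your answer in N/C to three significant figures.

E_r ≈ 4.05×10⁶ N/C

Dipole moment p = qd = (2.70×10⁻⁵ C)(0.0109 m) = 2.943×10⁻⁷ C·m.
For a dipole, E_r = (2kp cosθ)/r³.
kp/r³ = (8.99×10⁹)(2.943×10⁻⁷)/(0.0885)³ = 3.817×10⁶ N/C.
E_r = 2·3.817×10⁶·cos58° = 4.045×10⁶ N/C.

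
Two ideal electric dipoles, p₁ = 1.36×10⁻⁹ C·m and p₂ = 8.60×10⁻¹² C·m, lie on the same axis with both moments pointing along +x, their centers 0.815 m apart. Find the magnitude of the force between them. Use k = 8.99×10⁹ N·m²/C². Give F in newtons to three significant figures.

On-axis field of dipole 1 at distance r: E = 2kp₁/r³. Force on dipole 2 is F = p₂·dE/dr (gradient along axis).
dE/dr = −6kp₁/r⁴, so |F| = 6kp₁p₂/r⁴ (attractive for aligned moments).
F = 6(8.99×10⁹)(1.36×10⁻⁹)(8.60×10⁻¹²)/(0.815)⁴ = 1.430×10⁻⁹ N.

F ≈ 1.43×10⁻⁹ N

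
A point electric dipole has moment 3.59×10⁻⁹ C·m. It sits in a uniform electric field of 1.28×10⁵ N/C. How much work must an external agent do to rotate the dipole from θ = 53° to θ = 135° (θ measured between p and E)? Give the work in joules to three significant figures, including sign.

W_ext = ΔU = U(θ₂) − U(θ₁) = −pE cosθ₂ − (−pE cosθ₁) = pE(cosθ₁ − cosθ₂).
W = (3.59×10⁻⁹)(1.28×10⁵)·(cos53° − cos135°) = (4.595×10⁻⁴)·(+1.3089) = 6.015×10⁻⁴ J.

W ≈ 6.01×10⁻⁴ J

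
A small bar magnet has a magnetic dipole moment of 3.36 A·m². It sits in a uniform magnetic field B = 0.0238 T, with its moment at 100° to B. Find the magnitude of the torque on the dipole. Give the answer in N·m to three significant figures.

Torque on a magnetic dipole: τ = mB sinθ.
τ = (3.36)(0.0238)·sin100° = 0.07875 N·m.

τ ≈ 0.0788 N·m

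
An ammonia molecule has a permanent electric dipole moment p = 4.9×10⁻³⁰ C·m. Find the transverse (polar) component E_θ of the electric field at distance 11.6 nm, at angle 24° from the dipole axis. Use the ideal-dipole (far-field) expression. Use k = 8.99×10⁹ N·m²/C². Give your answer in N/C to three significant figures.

For a dipole, E_θ = (kp sinθ)/r³.
kp/r³ = (8.99×10⁹)(4.90×10⁻³⁰)/(1.16×10⁻⁸)³ = 2.822×10⁴ N/C.
E_θ = 2.822×10⁴·sin24° = 1.148×10⁴ N/C.

E_θ ≈ 1.15×10⁴ N/C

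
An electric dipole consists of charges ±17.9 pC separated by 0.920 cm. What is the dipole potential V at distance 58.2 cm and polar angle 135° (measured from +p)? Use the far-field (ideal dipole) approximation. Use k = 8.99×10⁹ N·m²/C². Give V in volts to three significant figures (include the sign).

Dipole moment p = qd = (1.79×10⁻¹¹ C)(0.00920 m) = 1.647×10⁻¹³ C·m.
The dipole potential is V = kp cosθ / r².
V = (8.99×10⁹)(1.647×10⁻¹³)·cos135° / (0.582)² = -0.003091 V.

V ≈ -0.00309 V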